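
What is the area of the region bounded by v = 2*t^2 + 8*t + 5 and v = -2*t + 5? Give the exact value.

125/3

Set the curves equal: 2*t^2 + 8*t + 5 = -2*t + 5, so 2*t^2 + 10*t = 0, which factors as 2*t*(t + 5) = 0. The curves meet at t = -5, 0.
On [-5, 0], v = -2*t + 5 is on top; that piece has area ∫[-5,0] (-(2*t^2 + 10*t)) dt = 125/3.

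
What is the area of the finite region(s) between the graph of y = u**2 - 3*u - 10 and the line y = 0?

The curve meets the u-axis where u**2 - 3*u - 10 = 0, i.e. (u - 5)*(u + 2) = 0, at u = -2, 5.
On [-2, 5] the curve lies below the axis; ∫[-2,5] (u**2 - 3*u - 10) du = -343/6, giving area 343/6.

343/6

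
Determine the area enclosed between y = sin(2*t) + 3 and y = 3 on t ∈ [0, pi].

The difference (sin(2*t) + 3) - (3) = sin(2*t) changes sign at t = pi/2 inside [0, pi], so split the integral there.
∫[0,pi/2] (sin(2*t)) dt = 1.
∫[pi/2,pi] (sin(2*t)) dt = -1; the area of that piece is 1.
Total area = 1 + 1 = 2.

2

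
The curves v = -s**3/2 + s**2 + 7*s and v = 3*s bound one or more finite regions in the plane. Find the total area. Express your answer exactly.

74/3

Set the curves equal: -s**3/2 + s**2 + 7*s = 3*s, so -s**3/2 + s**2 + 4*s = 0, which factors as -s*(s - 4)*(s + 2)/2 = 0. The curves meet at s = -2, 0, 4.
On [-2, 0], v = 3*s is on top; that piece has area ∫[-2,0] (-(-s**3/2 + s**2 + 4*s)) ds = 10/3.
On [0, 4], v = -s**3/2 + s**2 + 7*s is on top; that piece has area ∫[0,4] (-s**3/2 + s**2 + 4*s) ds = 64/3.
Total enclosed area = 10/3 + 64/3 = 74/3.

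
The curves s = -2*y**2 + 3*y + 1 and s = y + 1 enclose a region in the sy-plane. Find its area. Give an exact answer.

Both boundary curves give s as a function of y, so integrate with respect to y. Setting them equal: -2*y**2 + 2*y = 0, i.e. -2*y*(y - 1) = 0, so they meet at y = 0, 1.
For y in [0, 1], s = -2*y**2 + 3*y + 1 is on the right; area = ∫[0,1] (-2*y**2 + 2*y) dy = 1/3.

1/3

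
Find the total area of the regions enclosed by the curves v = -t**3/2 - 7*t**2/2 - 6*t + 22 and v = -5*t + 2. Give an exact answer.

1741/24

Set the curves equal: -t**3/2 - 7*t**2/2 - 6*t + 22 = -5*t + 2, so -t**3/2 - 7*t**2/2 - t + 20 = 0, which factors as -(t - 2)*(t + 4)*(t + 5)/2 = 0. The curves meet at t = -5, -4, 2.
On [-5, -4], v = -5*t + 2 is on top; that piece has area ∫[-5,-4] (-(-t**3/2 - 7*t**2/2 - t + 20)) dt = 13/24.
On [-4, 2], v = -t**3/2 - 7*t**2/2 - 6*t + 22 is on top; that piece has area ∫[-4,2] (-t**3/2 - 7*t**2/2 - t + 20) dt = 72.
Total enclosed area = 13/24 + 72 = 1741/24.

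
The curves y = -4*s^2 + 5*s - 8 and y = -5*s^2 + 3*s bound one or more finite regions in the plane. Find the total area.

Set the curves equal: -4*s^2 + 5*s - 8 = -5*s^2 + 3*s, so s^2 + 2*s - 8 = 0, which factors as (s - 2)*(s + 4) = 0. The curves meet at s = -4, 2.
On [-4, 2], y = -5*s^2 + 3*s is on top; that piece has area ∫[-4,2] (-(s^2 + 2*s - 8)) ds = 36.

36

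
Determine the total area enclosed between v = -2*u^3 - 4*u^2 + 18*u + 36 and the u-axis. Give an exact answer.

443/3

The curve meets the u-axis where -2*u^3 - 4*u^2 + 18*u + 36 = 0, i.e. -2*(u - 3)*(u + 2)*(u + 3) = 0, at u = -3, -2, 3.
On [-3, -2] the curve lies below the axis; ∫[-3,-2] (-2*u^3 - 4*u^2 + 18*u + 36) du = -11/6, giving area 11/6.
On [-2, 3] the curve lies above the axis; ∫[-2,3] (-2*u^3 - 4*u^2 + 18*u + 36) du = 875/6, giving area 875/6.
Total area = 11/6 + 875/6 = 443/3.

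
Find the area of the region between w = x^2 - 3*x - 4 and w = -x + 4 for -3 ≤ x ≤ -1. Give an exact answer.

The difference (x^2 - 3*x - 4) - (-x + 4) = x^2 - 2*x - 8 changes sign at x = -2 inside [-3, -1], so split the integral there.
∫[-3,-2] (x^2 - 2*x - 8) dx = 10/3.
∫[-2,-1] (x^2 - 2*x - 8) dx = -8/3; the area of that piece is 8/3.
Total area = 10/3 + 8/3 = 6.

6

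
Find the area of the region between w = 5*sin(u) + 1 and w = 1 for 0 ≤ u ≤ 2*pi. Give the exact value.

The difference (5*sin(u) + 1) - (1) = 5*sin(u) changes sign at u = pi inside [0, 2*pi], so split the integral there.
∫[0,pi] (5*sin(u)) du = 10.
∫[pi,2*pi] (5*sin(u)) du = -10; the area of that piece is 10.
Total area = 10 + 10 = 20.

20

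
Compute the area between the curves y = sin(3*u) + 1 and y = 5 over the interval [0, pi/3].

-2/3 + 4*pi/3

On [0, pi/3], (sin(3*u) + 1) - (5) = sin(3*u) - 4 is ≤ 0 throughout, so the area is a single integral of |sin(3*u) - 4|.
∫[0,pi/3] (sin(3*u) - 4) du = 2/3 - 4*pi/3; the area of that piece is -2/3 + 4*pi/3.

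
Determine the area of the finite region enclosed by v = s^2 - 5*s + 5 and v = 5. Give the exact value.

Set the curves equal: s^2 - 5*s + 5 = 5, so s^2 - 5*s = 0, which factors as s*(s - 5) = 0. The curves meet at s = 0, 5.
On [0, 5], v = 5 is on top; that piece has area ∫[0,5] (-(s^2 - 5*s)) ds = 125/6.

125/6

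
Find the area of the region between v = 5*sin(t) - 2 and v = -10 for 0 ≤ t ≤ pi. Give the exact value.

10 + 8*pi

On [0, pi], (5*sin(t) - 2) - (-10) = 5*sin(t) + 8 is ≥ 0 throughout, so the area is a single integral of |5*sin(t) + 8|.
∫[0,pi] (5*sin(t) + 8) dt = 10 + 8*pi.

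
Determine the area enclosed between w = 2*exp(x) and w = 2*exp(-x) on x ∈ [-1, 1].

The difference (2*exp(x)) - (2*exp(-x)) = 2*exp(x) - 2*exp(-x) changes sign at x = 0 inside [-1, 1], so split the integral there.
∫[-1,0] (2*exp(x) - 2*exp(-x)) dx = -2*exp(1) - 2*exp(-1) + 4; the area of that piece is -4 + 2*exp(-1) + 2*exp(1).
∫[0,1] (2*exp(x) - 2*exp(-x)) dx = -4 + 2*exp(-1) + 2*exp(1).
Total area = (-4 + 2*exp(-1) + 2*exp(1)) + (-4 + 2*exp(-1) + 2*exp(1)) = -8 + 4*exp(-1) + 4*exp(1).

-8 + 4*exp(-1) + 4*exp(1)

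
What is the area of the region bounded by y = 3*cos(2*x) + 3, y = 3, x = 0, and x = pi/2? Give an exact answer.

3

The difference (3*cos(2*x) + 3) - (3) = 3*cos(2*x) changes sign at x = pi/4 inside [0, pi/2], so split the integral there.
∫[0,pi/4] (3*cos(2*x)) dx = 3/2.
∫[pi/4,pi/2] (3*cos(2*x)) dx = -3/2; the area of that piece is 3/2.
Total area = 3/2 + 3/2 = 3.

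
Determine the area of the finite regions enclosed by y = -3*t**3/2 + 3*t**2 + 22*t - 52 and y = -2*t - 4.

Set the curves equal: -3*t**3/2 + 3*t**2 + 22*t - 52 = -2*t - 4, so -3*t**3/2 + 3*t**2 + 24*t - 48 = 0, which factors as -3*(t - 4)*(t - 2)*(t + 4)/2 = 0. The curves meet at t = -4, 2, 4.
On [-4, 2], y = -2*t - 4 is on top; that piece has area ∫[-4,2] (-(-3*t**3/2 + 3*t**2 + 24*t - 48)) dt = 270.
On [2, 4], y = -3*t**3/2 + 3*t**2 + 22*t - 52 is on top; that piece has area ∫[2,4] (-3*t**3/2 + 3*t**2 + 24*t - 48) dt = 14.
Total enclosed area = 270 + 14 = 284.

284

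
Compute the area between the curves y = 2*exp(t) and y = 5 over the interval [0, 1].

The difference (2*exp(t)) - (5) = 2*exp(t) - 5 changes sign at t = log(5/2) inside [0, 1], so split the integral there.
∫[0,log(5/2)] (2*exp(t) - 5) dt = log(32/3125) + 3; the area of that piece is -3 + log(3125/32).
∫[log(5/2),1] (2*exp(t) - 5) dt = -10 - 5*log(2) + 2*exp(1) + 5*log(5).
Total area = (-3 + log(3125/32)) + (-10 - 5*log(2) + 2*exp(1) + 5*log(5)) = -13 - 10*log(2) + 2*exp(1) + 10*log(5).

-13 - 10*log(2) + 2*exp(1) + 10*log(5)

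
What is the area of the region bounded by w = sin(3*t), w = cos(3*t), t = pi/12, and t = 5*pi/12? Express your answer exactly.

On [pi/12, 5*pi/12], (sin(3*t)) - (cos(3*t)) = sin(3*t) - cos(3*t) is ≥ 0 throughout, so the area is a single integral of |sin(3*t) - cos(3*t)|.
∫[pi/12,5*pi/12] (sin(3*t) - cos(3*t)) dt = 2*sqrt(2)/3.

2*sqrt(2)/3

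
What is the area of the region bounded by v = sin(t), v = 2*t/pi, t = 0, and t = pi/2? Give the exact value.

On [0, pi/2], (sin(t)) - (2*t/pi) = -2*t/pi + sin(t) is ≥ 0 throughout, so the area is a single integral of |-2*t/pi + sin(t)|.
∫[0,pi/2] (-2*t/pi + sin(t)) dt = 1 - pi/4.

1 - pi/4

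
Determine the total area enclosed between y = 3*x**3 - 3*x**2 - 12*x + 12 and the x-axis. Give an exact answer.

71/2

The curve meets the x-axis where 3*x**3 - 3*x**2 - 12*x + 12 = 0, i.e. 3*(x - 2)*(x - 1)*(x + 2) = 0, at x = -2, 1, 2.
On [-2, 1] the curve lies above the axis; ∫[-2,1] (3*x**3 - 3*x**2 - 12*x + 12) dx = 135/4, giving area 135/4.
On [1, 2] the curve lies below the axis; ∫[1,2] (3*x**3 - 3*x**2 - 12*x + 12) dx = -7/4, giving area 7/4.
Total area = 135/4 + 7/4 = 71/2.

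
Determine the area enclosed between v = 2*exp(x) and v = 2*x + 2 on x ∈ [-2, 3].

-15 - 2*exp(-2) + 2*exp(3)

On [-2, 3], (2*exp(x)) - (2*x + 2) = -2*x + 2*exp(x) - 2 is ≥ 0 throughout, so the area is a single integral of |-2*x + 2*exp(x) - 2|.
∫[-2,3] (-2*x + 2*exp(x) - 2) dx = -15 - 2*exp(-2) + 2*exp(3).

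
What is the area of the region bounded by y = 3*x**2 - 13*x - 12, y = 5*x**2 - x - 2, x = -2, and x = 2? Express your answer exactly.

172/3

The difference (3*x**2 - 13*x - 12) - (5*x**2 - x - 2) = -2*x**2 - 12*x - 10 changes sign at x = -1 inside [-2, 2], so split the integral there.
∫[-2,-1] (-2*x**2 - 12*x - 10) dx = 10/3.
∫[-1,2] (-2*x**2 - 12*x - 10) dx = -54; the area of that piece is 54.
Total area = 10/3 + 54 = 172/3.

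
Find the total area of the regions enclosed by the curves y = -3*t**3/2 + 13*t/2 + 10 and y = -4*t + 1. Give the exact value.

Set the curves equal: -3*t**3/2 + 13*t/2 + 10 = -4*t + 1, so -3*t**3/2 + 21*t/2 + 9 = 0, which factors as -3*(t - 3)*(t + 1)*(t + 2)/2 = 0. The curves meet at t = -2, -1, 3.
On [-2, -1], y = -4*t + 1 is on top; that piece has area ∫[-2,-1] (-(-3*t**3/2 + 21*t/2 + 9)) dt = 9/8.
On [-1, 3], y = -3*t**3/2 + 13*t/2 + 10 is on top; that piece has area ∫[-1,3] (-3*t**3/2 + 21*t/2 + 9) dt = 48.
Total enclosed area = 9/8 + 48 = 393/8.

393/8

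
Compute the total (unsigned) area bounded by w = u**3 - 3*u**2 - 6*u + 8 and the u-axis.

81/2

The curve meets the u-axis where u**3 - 3*u**2 - 6*u + 8 = 0, i.e. (u - 4)*(u - 1)*(u + 2) = 0, at u = -2, 1, 4.
On [-2, 1] the curve lies above the axis; ∫[-2,1] (u**3 - 3*u**2 - 6*u + 8) du = 81/4, giving area 81/4.
On [1, 4] the curve lies below the axis; ∫[1,4] (u**3 - 3*u**2 - 6*u + 8) du = -81/4, giving area 81/4.
Total area = 81/4 + 81/4 = 81/2.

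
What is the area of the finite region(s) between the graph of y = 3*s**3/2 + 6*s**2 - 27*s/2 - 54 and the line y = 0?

1741/8

The curve meets the s-axis where 3*s**3/2 + 6*s**2 - 27*s/2 - 54 = 0, i.e. 3*(s - 3)*(s + 3)*(s + 4)/2 = 0, at s = -4, -3, 3.
On [-4, -3] the curve lies above the axis; ∫[-4,-3] (3*s**3/2 + 6*s**2 - 27*s/2 - 54) ds = 13/8, giving area 13/8.
On [-3, 3] the curve lies below the axis; ∫[-3,3] (3*s**3/2 + 6*s**2 - 27*s/2 - 54) ds = -216, giving area 216.
Total area = 13/8 + 216 = 1741/8.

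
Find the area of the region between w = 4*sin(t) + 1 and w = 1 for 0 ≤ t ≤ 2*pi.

16

The difference (4*sin(t) + 1) - (1) = 4*sin(t) changes sign at t = pi inside [0, 2*pi], so split the integral there.
∫[0,pi] (4*sin(t)) dt = 8.
∫[pi,2*pi] (4*sin(t)) dt = -8; the area of that piece is 8.
Total area = 8 + 8 = 16.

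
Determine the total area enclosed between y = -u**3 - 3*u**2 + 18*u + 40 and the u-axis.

The curve meets the u-axis where -u**3 - 3*u**2 + 18*u + 40 = 0, i.e. -(u - 4)*(u + 2)*(u + 5) = 0, at u = -5, -2, 4.
On [-5, -2] the curve lies below the axis; ∫[-5,-2] (-u**3 - 3*u**2 + 18*u + 40) du = -135/4, giving area 135/4.
On [-2, 4] the curve lies above the axis; ∫[-2,4] (-u**3 - 3*u**2 + 18*u + 40) du = 216, giving area 216.
Total area = 135/4 + 216 = 999/4.

999/4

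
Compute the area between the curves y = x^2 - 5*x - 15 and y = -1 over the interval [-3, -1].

9

The difference (x^2 - 5*x - 15) - (-1) = x^2 - 5*x - 14 changes sign at x = -2 inside [-3, -1], so split the integral there.
∫[-3,-2] (x^2 - 5*x - 14) dx = 29/6.
∫[-2,-1] (x^2 - 5*x - 14) dx = -25/6; the area of that piece is 25/6.
Total area = 29/6 + 25/6 = 9.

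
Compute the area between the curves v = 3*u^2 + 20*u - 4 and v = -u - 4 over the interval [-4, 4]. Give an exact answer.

The difference (3*u^2 + 20*u - 4) - (-u - 4) = 3*u^2 + 21*u changes sign at u = 0 inside [-4, 4], so split the integral there.
∫[-4,0] (3*u^2 + 21*u) du = -104; the area of that piece is 104.
∫[0,4] (3*u^2 + 21*u) du = 232.
Total area = 104 + 232 = 336.

336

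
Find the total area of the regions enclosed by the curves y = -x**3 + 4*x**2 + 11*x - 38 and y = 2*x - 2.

Set the curves equal: -x**3 + 4*x**2 + 11*x - 38 = 2*x - 2, so -x**3 + 4*x**2 + 9*x - 36 = 0, which factors as -(x - 4)*(x - 3)*(x + 3) = 0. The curves meet at x = -3, 3, 4.
On [-3, 3], y = 2*x - 2 is on top; that piece has area ∫[-3,3] (-(-x**3 + 4*x**2 + 9*x - 36)) dx = 144.
On [3, 4], y = -x**3 + 4*x**2 + 11*x - 38 is on top; that piece has area ∫[3,4] (-x**3 + 4*x**2 + 9*x - 36) dx = 13/12.
Total enclosed area = 144 + 13/12 = 1741/12.

1741/12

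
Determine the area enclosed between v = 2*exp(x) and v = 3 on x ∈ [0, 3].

The difference (2*exp(x)) - (3) = 2*exp(x) - 3 changes sign at x = log(3/2) inside [0, 3], so split the integral there.
∫[0,log(3/2)] (2*exp(x) - 3) dx = log(8/27) + 1; the area of that piece is -1 + log(27/8).
∫[log(3/2),3] (2*exp(x) - 3) dx = -12 - 3*log(2) + 3*log(3) + 2*exp(3).
Total area = (-1 + log(27/8)) + (-12 - 3*log(2) + 3*log(3) + 2*exp(3)) = -13 - 6*log(2) + 6*log(3) + 2*exp(3).

-13 - 6*log(2) + 6*log(3) + 2*exp(3)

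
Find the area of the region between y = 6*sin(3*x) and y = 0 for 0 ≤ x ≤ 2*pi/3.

The difference (6*sin(3*x)) - (0) = 6*sin(3*x) changes sign at x = pi/3 inside [0, 2*pi/3], so split the integral there.
∫[0,pi/3] (6*sin(3*x)) dx = 4.
∫[pi/3,2*pi/3] (6*sin(3*x)) dx = -4; the area of that piece is 4.
Total area = 4 + 4 = 8.

8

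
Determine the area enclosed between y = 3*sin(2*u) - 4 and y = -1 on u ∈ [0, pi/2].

-3 + 3*pi/2

On [0, pi/2], (3*sin(2*u) - 4) - (-1) = 3*sin(2*u) - 3 is ≤ 0 throughout, so the area is a single integral of |3*sin(2*u) - 3|.
∫[0,pi/2] (3*sin(2*u) - 3) du = 3 - 3*pi/2; the area of that piece is -3 + 3*pi/2.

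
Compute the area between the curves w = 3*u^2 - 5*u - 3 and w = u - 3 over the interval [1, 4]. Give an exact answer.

22

The difference (3*u^2 - 5*u - 3) - (u - 3) = 3*u^2 - 6*u changes sign at u = 2 inside [1, 4], so split the integral there.
∫[1,2] (3*u^2 - 6*u) du = -2; the area of that piece is 2.
∫[2,4] (3*u^2 - 6*u) du = 20.
Total area = 2 + 20 = 22.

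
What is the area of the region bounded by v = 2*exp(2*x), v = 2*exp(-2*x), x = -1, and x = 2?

The difference (2*exp(2*x)) - (2*exp(-2*x)) = 2*exp(2*x) - 2*exp(-2*x) changes sign at x = 0 inside [-1, 2], so split the integral there.
∫[-1,0] (2*exp(2*x) - 2*exp(-2*x)) dx = -exp(2) - exp(-2) + 2; the area of that piece is -2 + exp(-2) + exp(2).
∫[0,2] (2*exp(2*x) - 2*exp(-2*x)) dx = -2 + exp(-4) + exp(4).
Total area = (-2 + exp(-2) + exp(2)) + (-2 + exp(-4) + exp(4)) = -4 + exp(-4) + exp(-2) + exp(2) + exp(4).

-4 + exp(-4) + exp(-2) + exp(2) + exp(4)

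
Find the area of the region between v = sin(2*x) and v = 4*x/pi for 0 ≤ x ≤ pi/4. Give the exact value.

On [0, pi/4], (sin(2*x)) - (4*x/pi) = -4*x/pi + sin(2*x) is ≥ 0 throughout, so the area is a single integral of |-4*x/pi + sin(2*x)|.
∫[0,pi/4] (-4*x/pi + sin(2*x)) dx = 1/2 - pi/8.

1/2 - pi/8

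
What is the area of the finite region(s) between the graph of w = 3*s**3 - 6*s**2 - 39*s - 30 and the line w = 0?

1741/4

The curve meets the s-axis where 3*s**3 - 6*s**2 - 39*s - 30 = 0, i.e. 3*(s - 5)*(s + 1)*(s + 2) = 0, at s = -2, -1, 5.
On [-2, -1] the curve lies above the axis; ∫[-2,-1] (3*s**3 - 6*s**2 - 39*s - 30) ds = 13/4, giving area 13/4.
On [-1, 5] the curve lies below the axis; ∫[-1,5] (3*s**3 - 6*s**2 - 39*s - 30) ds = -432, giving area 432.
Total area = 13/4 + 432 = 1741/4.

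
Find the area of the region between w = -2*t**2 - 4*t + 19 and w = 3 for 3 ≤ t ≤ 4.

68/3

On [3, 4], (-2*t**2 - 4*t + 19) - (3) = -2*t**2 - 4*t + 16 is ≤ 0 throughout, so the area is a single integral of |-2*t**2 - 4*t + 16|.
∫[3,4] (-2*t**2 - 4*t + 16) dt = -68/3; the area of that piece is 68/3.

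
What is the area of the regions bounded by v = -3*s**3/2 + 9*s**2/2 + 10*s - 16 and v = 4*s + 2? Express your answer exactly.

393/8

Set the curves equal: -3*s**3/2 + 9*s**2/2 + 10*s - 16 = 4*s + 2, so -3*s**3/2 + 9*s**2/2 + 6*s - 18 = 0, which factors as -3*(s - 3)*(s - 2)*(s + 2)/2 = 0. The curves meet at s = -2, 2, 3.
On [-2, 2], v = 4*s + 2 is on top; that piece has area ∫[-2,2] (-(-3*s**3/2 + 9*s**2/2 + 6*s - 18)) ds = 48.
On [2, 3], v = -3*s**3/2 + 9*s**2/2 + 10*s - 16 is on top; that piece has area ∫[2,3] (-3*s**3/2 + 9*s**2/2 + 6*s - 18) ds = 9/8.
Total enclosed area = 48 + 9/8 = 393/8.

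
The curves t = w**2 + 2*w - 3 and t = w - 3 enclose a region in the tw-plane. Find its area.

1/6

Both boundary curves give t as a function of w, so integrate with respect to w. Setting them equal: w**2 + w = 0, i.e. w*(w + 1) = 0, so they meet at w = -1, 0.
For w in [-1, 0], t = w**2 + 2*w - 3 is on the left; area = ∫[-1,0] (-(w**2 + w)) dw = 1/6.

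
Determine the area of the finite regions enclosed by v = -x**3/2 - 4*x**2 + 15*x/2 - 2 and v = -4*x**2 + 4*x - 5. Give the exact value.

Set the curves equal: -x**3/2 - 4*x**2 + 15*x/2 - 2 = -4*x**2 + 4*x - 5, so -x**3/2 + 7*x/2 + 3 = 0, which factors as -(x - 3)*(x + 1)*(x + 2)/2 = 0. The curves meet at x = -2, -1, 3.
On [-2, -1], v = -4*x**2 + 4*x - 5 is on top; that piece has area ∫[-2,-1] (-(-x**3/2 + 7*x/2 + 3)) dx = 3/8.
On [-1, 3], v = -x**3/2 - 4*x**2 + 15*x/2 - 2 is on top; that piece has area ∫[-1,3] (-x**3/2 + 7*x/2 + 3) dx = 16.
Total enclosed area = 3/8 + 16 = 131/8.

131/8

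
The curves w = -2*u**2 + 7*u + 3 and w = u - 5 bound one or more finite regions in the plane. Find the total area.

Set the curves equal: -2*u**2 + 7*u + 3 = u - 5, so -2*u**2 + 6*u + 8 = 0, which factors as -2*(u - 4)*(u + 1) = 0. The curves meet at u = -1, 4.
On [-1, 4], w = -2*u**2 + 7*u + 3 is on top; that piece has area ∫[-1,4] (-2*u**2 + 6*u + 8) du = 125/3.

125/3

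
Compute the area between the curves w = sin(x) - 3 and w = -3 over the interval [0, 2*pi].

The difference (sin(x) - 3) - (-3) = sin(x) changes sign at x = pi inside [0, 2*pi], so split the integral there.
∫[0,pi] (sin(x)) dx = 2.
∫[pi,2*pi] (sin(x)) dx = -2; the area of that piece is 2.
Total area = 2 + 2 = 4.

4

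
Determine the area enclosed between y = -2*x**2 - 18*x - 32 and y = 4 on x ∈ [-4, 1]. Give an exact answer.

93

The difference (-2*x**2 - 18*x - 32) - (4) = -2*x**2 - 18*x - 36 changes sign at x = -3 inside [-4, 1], so split the integral there.
∫[-4,-3] (-2*x**2 - 18*x - 36) dx = 7/3.
∫[-3,1] (-2*x**2 - 18*x - 36) dx = -272/3; the area of that piece is 272/3.
Total area = 7/3 + 272/3 = 93.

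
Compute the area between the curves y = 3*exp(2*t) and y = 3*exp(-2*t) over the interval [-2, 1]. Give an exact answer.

The difference (3*exp(2*t)) - (3*exp(-2*t)) = 3*exp(2*t) - 3*exp(-2*t) changes sign at t = 0 inside [-2, 1], so split the integral there.
∫[-2,0] (3*exp(2*t) - 3*exp(-2*t)) dt = -3*exp(4)/2 - 3*exp(-4)/2 + 3; the area of that piece is -3 + 3*exp(-4)/2 + 3*exp(4)/2.
∫[0,1] (3*exp(2*t) - 3*exp(-2*t)) dt = -3 + 3*exp(-2)/2 + 3*exp(2)/2.
Total area = (-3 + 3*exp(-4)/2 + 3*exp(4)/2) + (-3 + 3*exp(-2)/2 + 3*exp(2)/2) = -6 + 3*exp(-4)/2 + 3*exp(-2)/2 + 3*exp(2)/2 + 3*exp(4)/2.

-6 + 3*exp(-4)/2 + 3*exp(-2)/2 + 3*exp(2)/2 + 3*exp(4)/2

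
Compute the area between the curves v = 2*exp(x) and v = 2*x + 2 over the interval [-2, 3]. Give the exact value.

On [-2, 3], (2*exp(x)) - (2*x + 2) = -2*x + 2*exp(x) - 2 is ≥ 0 throughout, so the area is a single integral of |-2*x + 2*exp(x) - 2|.
∫[-2,3] (-2*x + 2*exp(x) - 2) dx = -15 - 2*exp(-2) + 2*exp(3).

-15 - 2*exp(-2) + 2*exp(3)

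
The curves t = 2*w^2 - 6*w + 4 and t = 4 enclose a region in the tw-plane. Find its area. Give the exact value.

Both boundary curves give t as a function of w, so integrate with respect to w. Setting them equal: 2*w^2 - 6*w = 0, i.e. 2*w*(w - 3) = 0, so they meet at w = 0, 3.
For w in [0, 3], t = 2*w^2 - 6*w + 4 is on the left; area = ∫[0,3] (-(2*w^2 - 6*w)) dw = 9.

9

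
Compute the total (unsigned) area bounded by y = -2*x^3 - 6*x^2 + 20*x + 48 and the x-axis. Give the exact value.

The curve meets the x-axis where -2*x^3 - 6*x^2 + 20*x + 48 = 0, i.e. -2*(x - 3)*(x + 2)*(x + 4) = 0, at x = -4, -2, 3.
On [-4, -2] the curve lies below the axis; ∫[-4,-2] (-2*x^3 - 6*x^2 + 20*x + 48) dx = -16, giving area 16.
On [-2, 3] the curve lies above the axis; ∫[-2,3] (-2*x^3 - 6*x^2 + 20*x + 48) dx = 375/2, giving area 375/2.
Total area = 16 + 375/2 = 407/2.

407/2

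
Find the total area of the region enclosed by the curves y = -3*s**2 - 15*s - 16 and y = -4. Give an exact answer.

Set the curves equal: -3*s**2 - 15*s - 16 = -4, so -3*s**2 - 15*s - 12 = 0, which factors as -3*(s + 1)*(s + 4) = 0. The curves meet at s = -4, -1.
On [-4, -1], y = -3*s**2 - 15*s - 16 is on top; that piece has area ∫[-4,-1] (-3*s**2 - 15*s - 12) ds = 27/2.

27/2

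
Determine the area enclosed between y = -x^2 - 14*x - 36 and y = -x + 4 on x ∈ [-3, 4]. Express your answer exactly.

On [-3, 4], (-x^2 - 14*x - 36) - (-x + 4) = -x^2 - 13*x - 40 is ≤ 0 throughout, so the area is a single integral of |-x^2 - 13*x - 40|.
∫[-3,4] (-x^2 - 13*x - 40) dx = -2135/6; the area of that piece is 2135/6.

2135/6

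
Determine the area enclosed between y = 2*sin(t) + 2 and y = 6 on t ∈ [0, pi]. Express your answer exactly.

-4 + 4*pi

On [0, pi], (2*sin(t) + 2) - (6) = 2*sin(t) - 4 is ≤ 0 throughout, so the area is a single integral of |2*sin(t) - 4|.
∫[0,pi] (2*sin(t) - 4) dt = 4 - 4*pi; the area of that piece is -4 + 4*pi.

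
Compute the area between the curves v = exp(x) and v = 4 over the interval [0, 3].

-19 + 16*log(2) + exp(3)

The difference (exp(x)) - (4) = exp(x) - 4 changes sign at x = log(4) inside [0, 3], so split the integral there.
∫[0,log(4)] (exp(x) - 4) dx = 3 - log(256); the area of that piece is -3 + log(256).
∫[log(4),3] (exp(x) - 4) dx = -16 + 8*log(2) + exp(3).
Total area = (-3 + log(256)) + (-16 + 8*log(2) + exp(3)) = -19 + 16*log(2) + exp(3).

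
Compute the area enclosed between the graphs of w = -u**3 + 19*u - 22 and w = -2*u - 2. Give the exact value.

Set the curves equal: -u**3 + 19*u - 22 = -2*u - 2, so -u**3 + 21*u - 20 = 0, which factors as -(u - 4)*(u - 1)*(u + 5) = 0. The curves meet at u = -5, 1, 4.
On [-5, 1], w = -2*u - 2 is on top; that piece has area ∫[-5,1] (-(-u**3 + 21*u - 20)) du = 216.
On [1, 4], w = -u**3 + 19*u - 22 is on top; that piece has area ∫[1,4] (-u**3 + 21*u - 20) du = 135/4.
Total enclosed area = 216 + 135/4 = 999/4.

999/4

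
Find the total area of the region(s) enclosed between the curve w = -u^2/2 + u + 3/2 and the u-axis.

16/3

The curve meets the u-axis where -u^2/2 + u + 3/2 = 0, i.e. -(u - 3)*(u + 1)/2 = 0, at u = -1, 3.
On [-1, 3] the curve lies above the axis; ∫[-1,3] (-u^2/2 + u + 3/2) du = 16/3, giving area 16/3.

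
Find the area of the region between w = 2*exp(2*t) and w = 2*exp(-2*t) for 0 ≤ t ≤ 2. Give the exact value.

-2 + exp(-4) + exp(4)

On [0, 2], (2*exp(2*t)) - (2*exp(-2*t)) = 2*exp(2*t) - 2*exp(-2*t) is ≥ 0 throughout, so the area is a single integral of |2*exp(2*t) - 2*exp(-2*t)|.
∫[0,2] (2*exp(2*t) - 2*exp(-2*t)) dt = -2 + exp(-4) + exp(4).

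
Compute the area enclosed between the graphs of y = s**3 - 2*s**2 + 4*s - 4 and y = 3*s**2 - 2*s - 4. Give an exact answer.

Set the curves equal: s**3 - 2*s**2 + 4*s - 4 = 3*s**2 - 2*s - 4, so s**3 - 5*s**2 + 6*s = 0, which factors as s*(s - 3)*(s - 2) = 0. The curves meet at s = 0, 2, 3.
On [0, 2], y = s**3 - 2*s**2 + 4*s - 4 is on top; that piece has area ∫[0,2] (s**3 - 5*s**2 + 6*s) ds = 8/3.
On [2, 3], y = 3*s**2 - 2*s - 4 is on top; that piece has area ∫[2,3] (-(s**3 - 5*s**2 + 6*s)) ds = 5/12.
Total enclosed area = 8/3 + 5/12 = 37/12.

37/12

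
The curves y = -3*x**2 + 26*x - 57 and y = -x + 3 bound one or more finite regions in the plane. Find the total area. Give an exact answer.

1/2

Set the curves equal: -3*x**2 + 26*x - 57 = -x + 3, so -3*x**2 + 27*x - 60 = 0, which factors as -3*(x - 5)*(x - 4) = 0. The curves meet at x = 4, 5.
On [4, 5], y = -3*x**2 + 26*x - 57 is on top; that piece has area ∫[4,5] (-3*x**2 + 27*x - 60) dx = 1/2.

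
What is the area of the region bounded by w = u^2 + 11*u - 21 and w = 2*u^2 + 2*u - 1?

1/6

Set the curves equal: u^2 + 11*u - 21 = 2*u^2 + 2*u - 1, so -u^2 + 9*u - 20 = 0, which factors as -(u - 5)*(u - 4) = 0. The curves meet at u = 4, 5.
On [4, 5], w = u^2 + 11*u - 21 is on top; that piece has area ∫[4,5] (-u^2 + 9*u - 20) du = 1/6.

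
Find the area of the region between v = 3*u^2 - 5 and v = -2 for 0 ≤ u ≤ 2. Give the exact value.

6

The difference (3*u^2 - 5) - (-2) = 3*u^2 - 3 changes sign at u = 1 inside [0, 2], so split the integral there.
∫[0,1] (3*u^2 - 3) du = -2; the area of that piece is 2.
∫[1,2] (3*u^2 - 3) du = 4.
Total area = 2 + 4 = 6.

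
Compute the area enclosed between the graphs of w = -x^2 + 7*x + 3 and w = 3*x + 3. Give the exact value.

32/3

Set the curves equal: -x^2 + 7*x + 3 = 3*x + 3, so -x^2 + 4*x = 0, which factors as -x*(x - 4) = 0. The curves meet at x = 0, 4.
On [0, 4], w = -x^2 + 7*x + 3 is on top; that piece has area ∫[0,4] (-x^2 + 4*x) dx = 32/3.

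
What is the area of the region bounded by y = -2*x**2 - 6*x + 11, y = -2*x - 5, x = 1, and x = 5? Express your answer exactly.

The difference (-2*x**2 - 6*x + 11) - (-2*x - 5) = -2*x**2 - 4*x + 16 changes sign at x = 2 inside [1, 5], so split the integral there.
∫[1,2] (-2*x**2 - 4*x + 16) dx = 16/3.
∫[2,5] (-2*x**2 - 4*x + 16) dx = -72; the area of that piece is 72.
Total area = 16/3 + 72 = 232/3.

232/3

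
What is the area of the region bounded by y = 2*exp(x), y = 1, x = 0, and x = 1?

On [0, 1], (2*exp(x)) - (1) = 2*exp(x) - 1 is ≥ 0 throughout, so the area is a single integral of |2*exp(x) - 1|.
∫[0,1] (2*exp(x) - 1) dx = -3 + 2*exp(1).

-3 + 2*exp(1)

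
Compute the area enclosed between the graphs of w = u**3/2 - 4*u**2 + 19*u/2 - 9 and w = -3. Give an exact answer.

37/24

Set the curves equal: u**3/2 - 4*u**2 + 19*u/2 - 9 = -3, so u**3/2 - 4*u**2 + 19*u/2 - 6 = 0, which factors as (u - 4)*(u - 3)*(u - 1)/2 = 0. The curves meet at u = 1, 3, 4.
On [1, 3], w = u**3/2 - 4*u**2 + 19*u/2 - 9 is on top; that piece has area ∫[1,3] (u**3/2 - 4*u**2 + 19*u/2 - 6) du = 4/3.
On [3, 4], w = -3 is on top; that piece has area ∫[3,4] (-(u**3/2 - 4*u**2 + 19*u/2 - 6)) du = 5/24.
Total enclosed area = 4/3 + 5/24 = 37/24.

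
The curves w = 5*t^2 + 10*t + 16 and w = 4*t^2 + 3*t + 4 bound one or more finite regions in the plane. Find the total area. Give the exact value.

1/6

Set the curves equal: 5*t^2 + 10*t + 16 = 4*t^2 + 3*t + 4, so t^2 + 7*t + 12 = 0, which factors as (t + 3)*(t + 4) = 0. The curves meet at t = -4, -3.
On [-4, -3], w = 4*t^2 + 3*t + 4 is on top; that piece has area ∫[-4,-3] (-(t^2 + 7*t + 12)) dt = 1/6.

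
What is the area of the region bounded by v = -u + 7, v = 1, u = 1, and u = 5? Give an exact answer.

On [1, 5], (-u + 7) - (1) = -u + 6 is ≥ 0 throughout, so the area is a single integral of |-u + 6|.
∫[1,5] (-u + 6) du = 12.

12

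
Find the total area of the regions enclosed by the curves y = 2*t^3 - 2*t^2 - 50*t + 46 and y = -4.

2024/3

Set the curves equal: 2*t^3 - 2*t^2 - 50*t + 46 = -4, so 2*t^3 - 2*t^2 - 50*t + 50 = 0, which factors as 2*(t - 5)*(t - 1)*(t + 5) = 0. The curves meet at t = -5, 1, 5.
On [-5, 1], y = 2*t^3 - 2*t^2 - 50*t + 46 is on top; that piece has area ∫[-5,1] (2*t^3 - 2*t^2 - 50*t + 50) dt = 504.
On [1, 5], y = -4 is on top; that piece has area ∫[1,5] (-(2*t^3 - 2*t^2 - 50*t + 50)) dt = 512/3.
Total enclosed area = 504 + 512/3 = 2024/3.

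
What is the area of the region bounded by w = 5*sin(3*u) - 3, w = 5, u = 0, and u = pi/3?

-10/3 + 8*pi/3

On [0, pi/3], (5*sin(3*u) - 3) - (5) = 5*sin(3*u) - 8 is ≤ 0 throughout, so the area is a single integral of |5*sin(3*u) - 8|.
∫[0,pi/3] (5*sin(3*u) - 8) du = 10/3 - 8*pi/3; the area of that piece is -10/3 + 8*pi/3.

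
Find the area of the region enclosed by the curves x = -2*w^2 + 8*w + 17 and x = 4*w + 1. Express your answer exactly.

72

Both boundary curves give x as a function of w, so integrate with respect to w. Setting them equal: -2*w^2 + 4*w + 16 = 0, i.e. -2*(w - 4)*(w + 2) = 0, so they meet at w = -2, 4.
For w in [-2, 4], x = -2*w^2 + 8*w + 17 is on the right; area = ∫[-2,4] (-2*w^2 + 4*w + 16) dw = 72.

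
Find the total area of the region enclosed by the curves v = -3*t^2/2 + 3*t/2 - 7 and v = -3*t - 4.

1/4

Set the curves equal: -3*t^2/2 + 3*t/2 - 7 = -3*t - 4, so -3*t^2/2 + 9*t/2 - 3 = 0, which factors as -3*(t - 2)*(t - 1)/2 = 0. The curves meet at t = 1, 2.
On [1, 2], v = -3*t^2/2 + 3*t/2 - 7 is on top; that piece has area ∫[1,2] (-3*t^2/2 + 9*t/2 - 3) dt = 1/4.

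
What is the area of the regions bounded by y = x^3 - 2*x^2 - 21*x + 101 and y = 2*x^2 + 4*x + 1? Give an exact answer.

Set the curves equal: x^3 - 2*x^2 - 21*x + 101 = 2*x^2 + 4*x + 1, so x^3 - 4*x^2 - 25*x + 100 = 0, which factors as (x - 5)*(x - 4)*(x + 5) = 0. The curves meet at x = -5, 4, 5.
On [-5, 4], y = x^3 - 2*x^2 - 21*x + 101 is on top; that piece has area ∫[-5,4] (x^3 - 4*x^2 - 25*x + 100) dx = 2673/4.
On [4, 5], y = 2*x^2 + 4*x + 1 is on top; that piece has area ∫[4,5] (-(x^3 - 4*x^2 - 25*x + 100)) dx = 19/12.
Total enclosed area = 2673/4 + 19/12 = 4019/6.

4019/6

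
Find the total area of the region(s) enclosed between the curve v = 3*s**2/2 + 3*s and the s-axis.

2

The curve meets the s-axis where 3*s**2/2 + 3*s = 0, i.e. 3*s*(s + 2)/2 = 0, at s = -2, 0.
On [-2, 0] the curve lies below the axis; ∫[-2,0] (3*s**2/2 + 3*s) ds = -2, giving area 2.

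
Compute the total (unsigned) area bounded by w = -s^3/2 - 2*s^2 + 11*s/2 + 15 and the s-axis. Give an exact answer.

863/12

The curve meets the s-axis where -s^3/2 - 2*s^2 + 11*s/2 + 15 = 0, i.e. -(s - 3)*(s + 2)*(s + 5)/2 = 0, at s = -5, -2, 3.
On [-5, -2] the curve lies below the axis; ∫[-5,-2] (-s^3/2 - 2*s^2 + 11*s/2 + 15) ds = -117/8, giving area 117/8.
On [-2, 3] the curve lies above the axis; ∫[-2,3] (-s^3/2 - 2*s^2 + 11*s/2 + 15) ds = 1375/24, giving area 1375/24.
Total area = 117/8 + 1375/24 = 863/12.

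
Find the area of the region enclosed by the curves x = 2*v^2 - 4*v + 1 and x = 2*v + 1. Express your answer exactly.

Both boundary curves give x as a function of v, so integrate with respect to v. Setting them equal: 2*v^2 - 6*v = 0, i.e. 2*v*(v - 3) = 0, so they meet at v = 0, 3.
For v in [0, 3], x = 2*v^2 - 4*v + 1 is on the left; area = ∫[0,3] (-(2*v^2 - 6*v)) dv = 9.

9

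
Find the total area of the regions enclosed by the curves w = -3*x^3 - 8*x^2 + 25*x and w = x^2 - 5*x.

Set the curves equal: -3*x^3 - 8*x^2 + 25*x = x^2 - 5*x, so -3*x^3 - 9*x^2 + 30*x = 0, which factors as -3*x*(x - 2)*(x + 5) = 0. The curves meet at x = -5, 0, 2.
On [-5, 0], w = x^2 - 5*x is on top; that piece has area ∫[-5,0] (-(-3*x^3 - 9*x^2 + 30*x)) dx = 1125/4.
On [0, 2], w = -3*x^3 - 8*x^2 + 25*x is on top; that piece has area ∫[0,2] (-3*x^3 - 9*x^2 + 30*x) dx = 24.
Total enclosed area = 1125/4 + 24 = 1221/4.

1221/4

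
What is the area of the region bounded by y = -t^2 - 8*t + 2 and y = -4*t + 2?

Set the curves equal: -t^2 - 8*t + 2 = -4*t + 2, so -t^2 - 4*t = 0, which factors as -t*(t + 4) = 0. The curves meet at t = -4, 0.
On [-4, 0], y = -t^2 - 8*t + 2 is on top; that piece has area ∫[-4,0] (-t^2 - 4*t) dt = 32/3.

32/3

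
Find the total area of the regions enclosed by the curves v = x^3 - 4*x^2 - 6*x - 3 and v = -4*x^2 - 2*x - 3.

Set the curves equal: x^3 - 4*x^2 - 6*x - 3 = -4*x^2 - 2*x - 3, so x^3 - 4*x = 0, which factors as x*(x - 2)*(x + 2) = 0. The curves meet at x = -2, 0, 2.
On [-2, 0], v = x^3 - 4*x^2 - 6*x - 3 is on top; that piece has area ∫[-2,0] (x^3 - 4*x) dx = 4.
On [0, 2], v = -4*x^2 - 2*x - 3 is on top; that piece has area ∫[0,2] (-(x^3 - 4*x)) dx = 4.
Total enclosed area = 4 + 4 = 8.

8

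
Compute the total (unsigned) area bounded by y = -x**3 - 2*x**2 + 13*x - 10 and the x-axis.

1741/12

The curve meets the x-axis where -x**3 - 2*x**2 + 13*x - 10 = 0, i.e. -(x - 2)*(x - 1)*(x + 5) = 0, at x = -5, 1, 2.
On [-5, 1] the curve lies below the axis; ∫[-5,1] (-x**3 - 2*x**2 + 13*x - 10) dx = -144, giving area 144.
On [1, 2] the curve lies above the axis; ∫[1,2] (-x**3 - 2*x**2 + 13*x - 10) dx = 13/12, giving area 13/12.
Total area = 144 + 13/12 = 1741/12.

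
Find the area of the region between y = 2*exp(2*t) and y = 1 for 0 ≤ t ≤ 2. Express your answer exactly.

On [0, 2], (2*exp(2*t)) - (1) = 2*exp(2*t) - 1 is ≥ 0 throughout, so the area is a single integral of |2*exp(2*t) - 1|.
∫[0,2] (2*exp(2*t) - 1) dt = -3 + exp(4).

-3 + exp(4)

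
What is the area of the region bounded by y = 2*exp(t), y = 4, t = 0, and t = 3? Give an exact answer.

The difference (2*exp(t)) - (4) = 2*exp(t) - 4 changes sign at t = log(2) inside [0, 3], so split the integral there.
∫[0,log(2)] (2*exp(t) - 4) dt = 2 - log(16); the area of that piece is -2 + log(16).
∫[log(2),3] (2*exp(t) - 4) dt = -16 + 4*log(2) + 2*exp(3).
Total area = (-2 + log(16)) + (-16 + 4*log(2) + 2*exp(3)) = -18 + 8*log(2) + 2*exp(3).

-18 + 8*log(2) + 2*exp(3)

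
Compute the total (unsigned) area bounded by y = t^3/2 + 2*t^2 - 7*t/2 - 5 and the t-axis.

The curve meets the t-axis where t^3/2 + 2*t^2 - 7*t/2 - 5 = 0, i.e. (t - 2)*(t + 1)*(t + 5)/2 = 0, at t = -5, -1, 2.
On [-5, -1] the curve lies above the axis; ∫[-5,-1] (t^3/2 + 2*t^2 - 7*t/2 - 5) dt = 80/3, giving area 80/3.
On [-1, 2] the curve lies below the axis; ∫[-1,2] (t^3/2 + 2*t^2 - 7*t/2 - 5) dt = -99/8, giving area 99/8.
Total area = 80/3 + 99/8 = 937/24.

937/24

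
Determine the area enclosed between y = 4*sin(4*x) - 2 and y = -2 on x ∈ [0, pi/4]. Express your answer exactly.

2

On [0, pi/4], (4*sin(4*x) - 2) - (-2) = 4*sin(4*x) is ≥ 0 throughout, so the area is a single integral of |4*sin(4*x)|.
∫[0,pi/4] (4*sin(4*x)) dx = 2.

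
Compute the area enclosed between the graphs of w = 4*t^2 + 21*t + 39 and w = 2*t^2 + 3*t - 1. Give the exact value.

Set the curves equal: 4*t^2 + 21*t + 39 = 2*t^2 + 3*t - 1, so 2*t^2 + 18*t + 40 = 0, which factors as 2*(t + 4)*(t + 5) = 0. The curves meet at t = -5, -4.
On [-5, -4], w = 2*t^2 + 3*t - 1 is on top; that piece has area ∫[-5,-4] (-(2*t^2 + 18*t + 40)) dt = 1/3.

1/3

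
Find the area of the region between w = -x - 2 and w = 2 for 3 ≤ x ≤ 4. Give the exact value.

15/2

On [3, 4], (-x - 2) - (2) = -x - 4 is ≤ 0 throughout, so the area is a single integral of |-x - 4|.
∫[3,4] (-x - 4) dx = -15/2; the area of that piece is 15/2.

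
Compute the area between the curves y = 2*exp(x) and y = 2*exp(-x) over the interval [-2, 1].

-8 + 2*exp(-2) + 2*exp(-1) + 2*exp(1) + 2*exp(2)

The difference (2*exp(x)) - (2*exp(-x)) = 2*exp(x) - 2*exp(-x) changes sign at x = 0 inside [-2, 1], so split the integral there.
∫[-2,0] (2*exp(x) - 2*exp(-x)) dx = -2*exp(2) - 2*exp(-2) + 4; the area of that piece is -4 + 2*exp(-2) + 2*exp(2).
∫[0,1] (2*exp(x) - 2*exp(-x)) dx = -4 + 2*exp(-1) + 2*exp(1).
Total area = (-4 + 2*exp(-2) + 2*exp(2)) + (-4 + 2*exp(-1) + 2*exp(1)) = -8 + 2*exp(-2) + 2*exp(-1) + 2*exp(1) + 2*exp(2).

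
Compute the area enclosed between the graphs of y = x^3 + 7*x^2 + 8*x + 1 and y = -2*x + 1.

253/12

Set the curves equal: x^3 + 7*x^2 + 8*x + 1 = -2*x + 1, so x^3 + 7*x^2 + 10*x = 0, which factors as x*(x + 2)*(x + 5) = 0. The curves meet at x = -5, -2, 0.
On [-5, -2], y = x^3 + 7*x^2 + 8*x + 1 is on top; that piece has area ∫[-5,-2] (x^3 + 7*x^2 + 10*x) dx = 63/4.
On [-2, 0], y = -2*x + 1 is on top; that piece has area ∫[-2,0] (-(x^3 + 7*x^2 + 10*x)) dx = 16/3.
Total enclosed area = 63/4 + 16/3 = 253/12.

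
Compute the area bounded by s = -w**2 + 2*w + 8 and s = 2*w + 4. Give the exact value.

Both boundary curves give s as a function of w, so integrate with respect to w. Setting them equal: -w**2 + 4 = 0, i.e. -(w - 2)*(w + 2) = 0, so they meet at w = -2, 2.
For w in [-2, 2], s = -w**2 + 2*w + 8 is on the right; area = ∫[-2,2] (-w**2 + 4) dw = 32/3.

32/3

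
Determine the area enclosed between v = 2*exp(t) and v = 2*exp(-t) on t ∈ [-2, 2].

The difference (2*exp(t)) - (2*exp(-t)) = 2*exp(t) - 2*exp(-t) changes sign at t = 0 inside [-2, 2], so split the integral there.
∫[-2,0] (2*exp(t) - 2*exp(-t)) dt = -2*exp(2) - 2*exp(-2) + 4; the area of that piece is -4 + 2*exp(-2) + 2*exp(2).
∫[0,2] (2*exp(t) - 2*exp(-t)) dt = -4 + 2*exp(-2) + 2*exp(2).
Total area = (-4 + 2*exp(-2) + 2*exp(2)) + (-4 + 2*exp(-2) + 2*exp(2)) = -8 + 4*exp(-2) + 4*exp(2).

-8 + 4*exp(-2) + 4*exp(2)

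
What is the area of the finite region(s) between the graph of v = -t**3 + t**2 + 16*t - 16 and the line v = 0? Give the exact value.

863/6

The curve meets the t-axis where -t**3 + t**2 + 16*t - 16 = 0, i.e. -(t - 4)*(t - 1)*(t + 4) = 0, at t = -4, 1, 4.
On [-4, 1] the curve lies below the axis; ∫[-4,1] (-t**3 + t**2 + 16*t - 16) dt = -1375/12, giving area 1375/12.
On [1, 4] the curve lies above the axis; ∫[1,4] (-t**3 + t**2 + 16*t - 16) dt = 117/4, giving area 117/4.
Total area = 1375/12 + 117/4 = 863/6.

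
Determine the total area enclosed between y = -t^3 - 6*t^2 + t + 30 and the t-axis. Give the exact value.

407/4

The curve meets the t-axis where -t^3 - 6*t^2 + t + 30 = 0, i.e. -(t - 2)*(t + 3)*(t + 5) = 0, at t = -5, -3, 2.
On [-5, -3] the curve lies below the axis; ∫[-5,-3] (-t^3 - 6*t^2 + t + 30) dt = -8, giving area 8.
On [-3, 2] the curve lies above the axis; ∫[-3,2] (-t^3 - 6*t^2 + t + 30) dt = 375/4, giving area 375/4.
Total area = 8 + 375/4 = 407/4.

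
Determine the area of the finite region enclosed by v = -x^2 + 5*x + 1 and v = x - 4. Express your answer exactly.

Set the curves equal: -x^2 + 5*x + 1 = x - 4, so -x^2 + 4*x + 5 = 0, which factors as -(x - 5)*(x + 1) = 0. The curves meet at x = -1, 5.
On [-1, 5], v = -x^2 + 5*x + 1 is on top; that piece has area ∫[-1,5] (-x^2 + 4*x + 5) dx = 36.

36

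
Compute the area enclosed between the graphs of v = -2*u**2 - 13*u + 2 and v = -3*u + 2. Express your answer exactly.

Set the curves equal: -2*u**2 - 13*u + 2 = -3*u + 2, so -2*u**2 - 10*u = 0, which factors as -2*u*(u + 5) = 0. The curves meet at u = -5, 0.
On [-5, 0], v = -2*u**2 - 13*u + 2 is on top; that piece has area ∫[-5,0] (-2*u**2 - 10*u) du = 125/3.

125/3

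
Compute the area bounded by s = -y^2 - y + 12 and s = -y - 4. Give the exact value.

256/3

Both boundary curves give s as a function of y, so integrate with respect to y. Setting them equal: -y^2 + 16 = 0, i.e. -(y - 4)*(y + 4) = 0, so they meet at y = -4, 4.
For y in [-4, 4], s = -y^2 - y + 12 is on the right; area = ∫[-4,4] (-y^2 + 16) dy = 256/3.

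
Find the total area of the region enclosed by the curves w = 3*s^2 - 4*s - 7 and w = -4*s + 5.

32

Set the curves equal: 3*s^2 - 4*s - 7 = -4*s + 5, so 3*s^2 - 12 = 0, which factors as 3*(s - 2)*(s + 2) = 0. The curves meet at s = -2, 2.
On [-2, 2], w = -4*s + 5 is on top; that piece has area ∫[-2,2] (-(3*s^2 - 12)) ds = 32.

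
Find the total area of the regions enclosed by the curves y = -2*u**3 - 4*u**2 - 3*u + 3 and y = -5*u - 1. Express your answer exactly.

37/6

Set the curves equal: -2*u**3 - 4*u**2 - 3*u + 3 = -5*u - 1, so -2*u**3 - 4*u**2 + 2*u + 4 = 0, which factors as -2*(u - 1)*(u + 1)*(u + 2) = 0. The curves meet at u = -2, -1, 1.
On [-2, -1], y = -5*u - 1 is on top; that piece has area ∫[-2,-1] (-(-2*u**3 - 4*u**2 + 2*u + 4)) du = 5/6.
On [-1, 1], y = -2*u**3 - 4*u**2 - 3*u + 3 is on top; that piece has area ∫[-1,1] (-2*u**3 - 4*u**2 + 2*u + 4) du = 16/3.
Total enclosed area = 5/6 + 16/3 = 37/6.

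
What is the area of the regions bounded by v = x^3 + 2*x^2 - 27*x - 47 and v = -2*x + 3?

2459/6

Set the curves equal: x^3 + 2*x^2 - 27*x - 47 = -2*x + 3, so x^3 + 2*x^2 - 25*x - 50 = 0, which factors as (x - 5)*(x + 2)*(x + 5) = 0. The curves meet at x = -5, -2, 5.
On [-5, -2], v = x^3 + 2*x^2 - 27*x - 47 is on top; that piece has area ∫[-5,-2] (x^3 + 2*x^2 - 25*x - 50) dx = 153/4.
On [-2, 5], v = -2*x + 3 is on top; that piece has area ∫[-2,5] (-(x^3 + 2*x^2 - 25*x - 50)) dx = 4459/12.
Total enclosed area = 153/4 + 4459/12 = 2459/6.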